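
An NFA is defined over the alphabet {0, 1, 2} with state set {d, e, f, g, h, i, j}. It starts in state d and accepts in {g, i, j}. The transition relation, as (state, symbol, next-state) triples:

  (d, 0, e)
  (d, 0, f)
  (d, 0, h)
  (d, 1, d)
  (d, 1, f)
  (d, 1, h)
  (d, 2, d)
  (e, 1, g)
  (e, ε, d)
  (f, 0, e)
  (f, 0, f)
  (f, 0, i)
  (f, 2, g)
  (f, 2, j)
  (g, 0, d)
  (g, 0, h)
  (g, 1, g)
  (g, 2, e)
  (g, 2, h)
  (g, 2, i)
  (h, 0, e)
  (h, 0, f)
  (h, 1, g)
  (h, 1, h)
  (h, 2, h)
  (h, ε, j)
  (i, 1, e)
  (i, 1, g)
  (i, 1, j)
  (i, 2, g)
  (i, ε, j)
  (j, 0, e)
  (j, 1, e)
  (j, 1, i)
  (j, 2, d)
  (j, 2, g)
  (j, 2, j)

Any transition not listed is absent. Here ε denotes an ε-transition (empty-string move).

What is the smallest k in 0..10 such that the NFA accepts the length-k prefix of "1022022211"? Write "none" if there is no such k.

Start in {d}.
Read '1': {d} → {d, f, h, j}.
None of the earlier sets intersect F, but {d, f, h, j} does.

1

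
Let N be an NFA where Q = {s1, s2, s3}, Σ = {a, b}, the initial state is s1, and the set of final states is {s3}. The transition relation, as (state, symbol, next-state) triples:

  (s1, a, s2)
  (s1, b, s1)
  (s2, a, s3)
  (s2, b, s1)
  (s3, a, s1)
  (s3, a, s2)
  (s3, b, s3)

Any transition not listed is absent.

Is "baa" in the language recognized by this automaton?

Yes

Start in {s1}.
Read 'b': s1→{s1}; now {s1}.
Read 'a': s1→{s2}; now {s2}.
Read 'a': s2→{s3}; now {s3}.
The final set {s3} contains the accepting state s3.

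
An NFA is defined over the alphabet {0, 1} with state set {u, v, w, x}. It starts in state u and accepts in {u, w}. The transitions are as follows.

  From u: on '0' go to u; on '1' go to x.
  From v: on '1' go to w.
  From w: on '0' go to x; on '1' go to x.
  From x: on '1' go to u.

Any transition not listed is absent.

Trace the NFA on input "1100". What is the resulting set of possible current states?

{u}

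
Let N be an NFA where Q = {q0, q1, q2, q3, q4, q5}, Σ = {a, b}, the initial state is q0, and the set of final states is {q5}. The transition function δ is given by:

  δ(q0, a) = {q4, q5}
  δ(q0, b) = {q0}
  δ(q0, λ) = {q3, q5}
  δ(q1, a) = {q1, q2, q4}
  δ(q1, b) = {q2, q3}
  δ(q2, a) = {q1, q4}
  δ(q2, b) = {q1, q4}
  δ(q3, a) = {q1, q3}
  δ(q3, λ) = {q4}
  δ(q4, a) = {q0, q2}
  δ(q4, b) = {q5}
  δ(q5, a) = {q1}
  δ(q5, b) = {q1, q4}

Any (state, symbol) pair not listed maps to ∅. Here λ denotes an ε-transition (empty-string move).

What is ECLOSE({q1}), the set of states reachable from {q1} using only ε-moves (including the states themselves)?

Begin with {q1}.
No ε-moves leave this set, so the closure equals the set itself.

{q1}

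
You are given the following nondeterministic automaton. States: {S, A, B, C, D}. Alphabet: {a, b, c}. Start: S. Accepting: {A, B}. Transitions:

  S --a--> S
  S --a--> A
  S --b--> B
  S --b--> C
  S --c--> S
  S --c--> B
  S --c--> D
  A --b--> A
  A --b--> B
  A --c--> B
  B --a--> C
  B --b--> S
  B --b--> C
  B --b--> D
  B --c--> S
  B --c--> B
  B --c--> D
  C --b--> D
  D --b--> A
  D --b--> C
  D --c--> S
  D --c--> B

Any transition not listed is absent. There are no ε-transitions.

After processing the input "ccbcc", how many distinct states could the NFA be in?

3

Start in {S}.
Read 'c': {S} → {S, B, D}.
Read 'c': {S, B, D} → {S, B, D}.
Read 'b': {S, B, D} → {S, A, B, C, D}.
Read 'c': {S, A, B, C, D} → {S, B, D}.
Read 'c': {S, B, D} → {S, B, D}.
That set has 3 states.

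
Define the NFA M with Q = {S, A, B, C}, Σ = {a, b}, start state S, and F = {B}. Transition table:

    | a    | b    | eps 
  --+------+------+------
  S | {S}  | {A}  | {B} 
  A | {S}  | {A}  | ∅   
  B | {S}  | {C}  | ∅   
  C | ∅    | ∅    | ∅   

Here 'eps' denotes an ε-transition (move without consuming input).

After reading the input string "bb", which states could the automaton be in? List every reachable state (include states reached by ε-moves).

{A}

Start: ε-closure({S}) = {S, B}.
Read 'b': S→{A}, B→{C}; now {A, C}.
Read 'b': A→{A}, C→∅; now {A}.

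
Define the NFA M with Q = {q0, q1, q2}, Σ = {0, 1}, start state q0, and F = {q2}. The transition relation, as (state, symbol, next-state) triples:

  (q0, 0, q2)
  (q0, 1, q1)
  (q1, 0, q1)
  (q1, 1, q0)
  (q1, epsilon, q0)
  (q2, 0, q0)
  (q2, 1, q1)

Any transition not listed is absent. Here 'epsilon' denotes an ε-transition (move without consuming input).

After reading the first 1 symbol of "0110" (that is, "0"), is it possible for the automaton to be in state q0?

No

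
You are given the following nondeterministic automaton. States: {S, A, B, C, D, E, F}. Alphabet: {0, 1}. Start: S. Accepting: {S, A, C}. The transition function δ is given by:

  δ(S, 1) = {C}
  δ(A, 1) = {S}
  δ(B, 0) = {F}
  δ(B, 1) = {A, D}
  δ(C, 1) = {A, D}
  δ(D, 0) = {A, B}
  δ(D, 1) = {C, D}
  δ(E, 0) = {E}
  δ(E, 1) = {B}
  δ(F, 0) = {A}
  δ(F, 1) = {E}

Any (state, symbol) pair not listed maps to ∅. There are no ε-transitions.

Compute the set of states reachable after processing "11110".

Start in {S}.
Read '1': S→{C}; now {C}.
Read '1': C→{A, D}; now {A, D}.
Read '1': A→{S}, D→{C, D}; now {S, C, D}.
Read '1': S→{C}, C→{A, D}, D→{C, D}; now {A, C, D}.
Read '0': A→∅, C→∅, D→{A, B}; now {A, B}.

{A, B}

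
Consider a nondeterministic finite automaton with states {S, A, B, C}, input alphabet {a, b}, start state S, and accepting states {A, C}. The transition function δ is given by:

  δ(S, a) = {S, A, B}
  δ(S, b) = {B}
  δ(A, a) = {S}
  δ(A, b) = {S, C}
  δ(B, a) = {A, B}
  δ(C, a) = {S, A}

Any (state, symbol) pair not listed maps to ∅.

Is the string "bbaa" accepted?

Start in {S}.
Read 'b': S→{B}; now {B}.
Read 'b': B→∅; now ∅.
The set is empty and remains empty for the remaining 2 symbols.
The final set ∅ contains no accepting state.

No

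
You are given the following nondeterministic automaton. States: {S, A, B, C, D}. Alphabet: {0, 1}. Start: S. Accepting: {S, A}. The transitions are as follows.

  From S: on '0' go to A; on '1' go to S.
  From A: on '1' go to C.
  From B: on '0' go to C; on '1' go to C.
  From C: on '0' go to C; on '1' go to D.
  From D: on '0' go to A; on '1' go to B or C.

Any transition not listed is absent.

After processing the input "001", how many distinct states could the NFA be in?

0

Start in {S}.
Read '0': S→{A}; now {A}.
Read '0': A→∅; now ∅.
The set is empty and remains empty for the remaining 1 symbol.
That set has 0 states.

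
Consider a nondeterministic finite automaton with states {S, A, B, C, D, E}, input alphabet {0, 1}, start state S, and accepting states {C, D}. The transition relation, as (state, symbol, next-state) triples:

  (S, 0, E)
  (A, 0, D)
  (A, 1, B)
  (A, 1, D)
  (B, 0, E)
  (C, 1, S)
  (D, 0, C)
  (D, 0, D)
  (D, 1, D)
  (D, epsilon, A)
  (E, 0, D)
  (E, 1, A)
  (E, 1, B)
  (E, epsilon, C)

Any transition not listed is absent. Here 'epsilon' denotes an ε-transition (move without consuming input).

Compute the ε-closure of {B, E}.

{B, C, E}

Begin with {B, E}.
ε-move E → C; add C.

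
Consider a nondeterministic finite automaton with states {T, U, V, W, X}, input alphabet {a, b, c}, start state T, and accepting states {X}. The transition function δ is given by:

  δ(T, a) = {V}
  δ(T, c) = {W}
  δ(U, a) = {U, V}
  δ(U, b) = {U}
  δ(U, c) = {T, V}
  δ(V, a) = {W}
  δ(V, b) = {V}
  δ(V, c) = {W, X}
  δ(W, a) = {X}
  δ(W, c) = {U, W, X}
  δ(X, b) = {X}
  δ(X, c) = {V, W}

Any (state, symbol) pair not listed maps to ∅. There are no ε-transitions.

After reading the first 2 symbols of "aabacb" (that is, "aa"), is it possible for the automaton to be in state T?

No

Start in {T}.
Read 'a': T→{V}; now {V}.
Read 'a': V→{W}; now {W}.
State T is not in {W}.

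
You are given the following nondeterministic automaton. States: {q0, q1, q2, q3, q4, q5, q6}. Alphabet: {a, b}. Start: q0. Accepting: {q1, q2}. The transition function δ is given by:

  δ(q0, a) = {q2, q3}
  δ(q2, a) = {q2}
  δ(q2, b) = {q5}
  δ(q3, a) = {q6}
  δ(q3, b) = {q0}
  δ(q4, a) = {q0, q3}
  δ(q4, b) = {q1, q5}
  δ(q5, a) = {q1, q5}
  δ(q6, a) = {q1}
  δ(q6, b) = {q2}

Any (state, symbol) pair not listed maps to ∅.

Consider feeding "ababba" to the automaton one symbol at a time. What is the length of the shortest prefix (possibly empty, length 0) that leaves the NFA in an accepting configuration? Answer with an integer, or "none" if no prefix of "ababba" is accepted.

Start in {q0}.
Read 'a': {q0} → {q2, q3}.
None of the earlier sets intersect F, but {q2, q3} does.

1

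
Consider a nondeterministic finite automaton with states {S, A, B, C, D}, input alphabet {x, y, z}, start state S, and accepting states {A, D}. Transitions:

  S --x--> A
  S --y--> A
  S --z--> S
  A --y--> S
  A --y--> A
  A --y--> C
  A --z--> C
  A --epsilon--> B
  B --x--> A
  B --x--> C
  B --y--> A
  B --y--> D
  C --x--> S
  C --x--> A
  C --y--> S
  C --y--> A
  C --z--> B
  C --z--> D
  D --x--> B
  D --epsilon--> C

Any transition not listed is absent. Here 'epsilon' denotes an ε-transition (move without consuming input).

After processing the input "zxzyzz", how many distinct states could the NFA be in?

4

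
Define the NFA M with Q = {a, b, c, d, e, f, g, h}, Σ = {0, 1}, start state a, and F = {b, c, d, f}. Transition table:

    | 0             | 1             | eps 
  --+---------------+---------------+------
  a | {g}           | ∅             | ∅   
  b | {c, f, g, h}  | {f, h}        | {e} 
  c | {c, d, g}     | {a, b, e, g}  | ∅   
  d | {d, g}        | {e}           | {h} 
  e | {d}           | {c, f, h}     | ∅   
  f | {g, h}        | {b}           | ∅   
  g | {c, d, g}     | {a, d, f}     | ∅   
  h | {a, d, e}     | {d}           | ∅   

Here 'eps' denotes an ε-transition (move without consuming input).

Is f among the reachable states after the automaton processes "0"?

No

Start in {a}.
Read '0': {a} → {g}.
State f is not in {g}.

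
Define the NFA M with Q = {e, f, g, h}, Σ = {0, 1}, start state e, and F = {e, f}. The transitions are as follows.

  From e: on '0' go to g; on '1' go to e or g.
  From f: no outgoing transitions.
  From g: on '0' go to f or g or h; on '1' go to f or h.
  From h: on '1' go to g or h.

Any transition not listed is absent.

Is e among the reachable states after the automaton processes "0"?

No

Start in {e}.
Read '0': {e} → {g}.
State e is not in {g}.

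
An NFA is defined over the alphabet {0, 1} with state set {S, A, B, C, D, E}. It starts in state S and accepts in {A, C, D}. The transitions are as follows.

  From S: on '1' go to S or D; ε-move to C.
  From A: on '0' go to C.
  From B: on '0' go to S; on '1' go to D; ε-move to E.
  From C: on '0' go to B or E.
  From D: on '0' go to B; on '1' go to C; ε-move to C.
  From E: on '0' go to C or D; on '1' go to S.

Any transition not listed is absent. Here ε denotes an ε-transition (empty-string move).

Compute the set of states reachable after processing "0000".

Start: ε-closure({S}) = {S, C}.
Read '0': S→∅, C→{B, E}; now {B, E}.
Read '0': B→{S}, E→{C, D}; now {S, C, D}.
Read '0': S→∅, C→{B, E}, D→{B}; now {B, E}.
Read '0': B→{S}, E→{C, D}; now {S, C, D}.

{S, C, D}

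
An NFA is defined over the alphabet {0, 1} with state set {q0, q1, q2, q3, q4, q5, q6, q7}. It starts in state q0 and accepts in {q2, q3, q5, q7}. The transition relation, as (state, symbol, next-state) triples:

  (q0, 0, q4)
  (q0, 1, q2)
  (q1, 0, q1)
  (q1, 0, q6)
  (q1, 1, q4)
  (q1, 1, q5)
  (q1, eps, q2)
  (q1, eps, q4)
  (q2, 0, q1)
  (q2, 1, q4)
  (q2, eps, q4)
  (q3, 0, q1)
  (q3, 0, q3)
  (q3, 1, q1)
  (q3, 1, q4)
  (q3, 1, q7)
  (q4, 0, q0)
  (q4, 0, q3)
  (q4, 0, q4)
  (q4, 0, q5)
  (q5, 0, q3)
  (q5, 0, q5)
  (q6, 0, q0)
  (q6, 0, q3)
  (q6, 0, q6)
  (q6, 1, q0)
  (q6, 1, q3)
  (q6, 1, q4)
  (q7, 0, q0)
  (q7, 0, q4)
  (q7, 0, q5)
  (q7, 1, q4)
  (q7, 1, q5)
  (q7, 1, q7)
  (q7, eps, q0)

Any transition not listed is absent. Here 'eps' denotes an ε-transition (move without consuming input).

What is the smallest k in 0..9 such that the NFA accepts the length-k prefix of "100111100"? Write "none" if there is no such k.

1

Start in {q0}.
Read '1': {q0} → {q2, q4}.
None of the earlier sets intersect F, but {q2, q4} does.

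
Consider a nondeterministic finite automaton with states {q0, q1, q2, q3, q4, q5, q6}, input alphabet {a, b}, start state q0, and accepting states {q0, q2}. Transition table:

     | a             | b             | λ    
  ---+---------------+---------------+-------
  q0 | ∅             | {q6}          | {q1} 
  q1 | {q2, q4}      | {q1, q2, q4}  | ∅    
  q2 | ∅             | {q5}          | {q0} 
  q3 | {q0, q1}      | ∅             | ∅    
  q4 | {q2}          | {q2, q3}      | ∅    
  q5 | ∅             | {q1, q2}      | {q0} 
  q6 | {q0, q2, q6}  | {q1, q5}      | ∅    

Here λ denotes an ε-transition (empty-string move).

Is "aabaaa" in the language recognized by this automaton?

Yes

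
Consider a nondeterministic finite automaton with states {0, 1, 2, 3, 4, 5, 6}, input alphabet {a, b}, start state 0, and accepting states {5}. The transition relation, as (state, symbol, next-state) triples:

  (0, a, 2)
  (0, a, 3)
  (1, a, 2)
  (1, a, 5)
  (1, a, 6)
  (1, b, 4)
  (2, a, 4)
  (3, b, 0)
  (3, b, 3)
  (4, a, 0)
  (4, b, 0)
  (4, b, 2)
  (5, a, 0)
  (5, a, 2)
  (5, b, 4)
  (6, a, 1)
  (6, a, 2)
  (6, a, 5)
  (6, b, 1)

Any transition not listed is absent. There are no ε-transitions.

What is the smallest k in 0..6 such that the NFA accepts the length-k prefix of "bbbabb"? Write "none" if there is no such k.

none

Start in {0}.
Read 'b': {0} → ∅.
The set is empty and remains empty for the remaining 5 symbols.
No reachable set along the way intersects F.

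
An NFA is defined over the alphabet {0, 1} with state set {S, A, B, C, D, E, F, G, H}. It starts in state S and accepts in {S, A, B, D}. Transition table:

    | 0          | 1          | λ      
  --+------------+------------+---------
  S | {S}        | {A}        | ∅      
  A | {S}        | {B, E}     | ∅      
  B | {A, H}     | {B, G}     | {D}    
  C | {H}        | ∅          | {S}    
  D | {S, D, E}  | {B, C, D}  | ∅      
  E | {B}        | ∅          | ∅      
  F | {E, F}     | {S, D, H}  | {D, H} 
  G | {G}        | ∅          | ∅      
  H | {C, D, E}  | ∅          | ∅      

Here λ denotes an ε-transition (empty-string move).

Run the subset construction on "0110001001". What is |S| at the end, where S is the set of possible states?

Start in {S}.
Read '0': S→{S}; now {S}.
Read '1': S→{A}; now {A}.
Read '1': A→{B, E}; union {B, E}; ε-closure = {B, D, E}.
Read '0': B→{A, H}, D→{S, D, E}, E→{B}; now {S, A, B, D, E, H}.
Read '0': S→{S}, A→{S}, B→{A, H}, D→{S, D, E}, E→{B}, H→{C, D, E}; now {S, A, B, C, D, E, H}.
Read '0': S→{S}, A→{S}, B→{A, H}, C→{H}, D→{S, D, E}, E→{B}, H→{C, D, E}; now {S, A, B, C, D, E, H}.
Read '1': S→{A}, A→{B, E}, B→{B, G}, C→∅, D→{B, C, D}, E→∅, H→∅; union {A, B, C, D, E, G}; ε-closure = {S, A, B, C, D, E, G}.
Read '0': S→{S}, A→{S}, B→{A, H}, C→{H}, D→{S, D, E}, E→{B}, G→{G}; now {S, A, B, D, E, G, H}.
Read '0': S→{S}, A→{S}, B→{A, H}, D→{S, D, E}, E→{B}, G→{G}, H→{C, D, E}; now {S, A, B, C, D, E, G, H}.
Read '1': S→{A}, A→{B, E}, B→{B, G}, C→∅, D→{B, C, D}, E→∅, G→∅, H→∅; union {A, B, C, D, E, G}; ε-closure = {S, A, B, C, D, E, G}.
That set has 7 states.

7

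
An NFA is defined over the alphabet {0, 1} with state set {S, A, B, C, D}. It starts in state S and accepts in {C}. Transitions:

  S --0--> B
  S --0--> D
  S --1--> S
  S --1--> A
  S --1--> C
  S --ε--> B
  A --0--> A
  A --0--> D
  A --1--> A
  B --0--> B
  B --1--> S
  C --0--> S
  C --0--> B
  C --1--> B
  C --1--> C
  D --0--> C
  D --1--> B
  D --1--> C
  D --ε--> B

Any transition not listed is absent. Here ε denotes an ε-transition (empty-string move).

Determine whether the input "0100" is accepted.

Yes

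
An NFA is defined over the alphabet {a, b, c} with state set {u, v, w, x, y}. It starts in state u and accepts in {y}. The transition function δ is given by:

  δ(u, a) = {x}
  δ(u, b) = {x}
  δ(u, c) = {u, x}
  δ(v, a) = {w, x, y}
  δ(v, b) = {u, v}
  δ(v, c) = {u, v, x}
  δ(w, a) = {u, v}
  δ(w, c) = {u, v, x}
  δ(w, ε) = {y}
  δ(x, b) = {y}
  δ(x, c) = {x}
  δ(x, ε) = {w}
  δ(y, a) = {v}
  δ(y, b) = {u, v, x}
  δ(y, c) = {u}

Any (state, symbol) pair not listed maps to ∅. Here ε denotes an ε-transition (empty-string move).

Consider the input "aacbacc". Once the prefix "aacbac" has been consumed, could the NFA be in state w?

Start in {u}.
Read 'a': u→{x}; union {x}; ε-closure = {w, x, y}.
Read 'a': w→{u, v}, x→∅, y→{v}; now {u, v}.
Read 'c': u→{u, x}, v→{u, v, x}; union {u, v, x}; ε-closure = {u, v, w, x, y}.
Read 'b': u→{x}, v→{u, v}, w→∅, x→{y}, y→{u, v, x}; union {u, v, x, y}; ε-closure = {u, v, w, x, y}.
Read 'a': u→{x}, v→{w, x, y}, w→{u, v}, x→∅, y→{v}; now {u, v, w, x, y}.
Read 'c': u→{u, x}, v→{u, v, x}, w→{u, v, x}, x→{x}, y→{u}; union {u, v, x}; ε-closure = {u, v, w, x, y}.
State w is in {u, v, w, x, y}.

Yes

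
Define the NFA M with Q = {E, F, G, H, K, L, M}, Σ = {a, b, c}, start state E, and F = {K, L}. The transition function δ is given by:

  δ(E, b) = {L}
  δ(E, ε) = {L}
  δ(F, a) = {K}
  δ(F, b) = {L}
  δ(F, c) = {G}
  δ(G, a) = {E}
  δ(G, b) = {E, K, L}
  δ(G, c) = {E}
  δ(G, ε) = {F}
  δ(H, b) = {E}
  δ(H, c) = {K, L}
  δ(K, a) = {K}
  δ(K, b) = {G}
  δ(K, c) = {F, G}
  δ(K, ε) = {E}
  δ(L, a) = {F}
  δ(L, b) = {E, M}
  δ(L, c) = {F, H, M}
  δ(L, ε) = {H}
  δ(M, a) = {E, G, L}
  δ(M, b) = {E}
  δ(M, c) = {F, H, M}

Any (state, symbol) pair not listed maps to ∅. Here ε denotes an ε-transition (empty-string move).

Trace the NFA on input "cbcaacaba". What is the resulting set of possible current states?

{E, F, G, H, K, L}

Start: ε-closure({E}) = {E, H, L}.
Read 'c': {E, H, L} → {E, F, H, K, L, M}.
Read 'b': {E, F, H, K, L, M} → {E, F, G, H, L, M}.
Read 'c': {E, F, G, H, L, M} → {E, F, G, H, K, L, M}.
Read 'a': {E, F, G, H, K, L, M} → {E, F, G, H, K, L}.
Read 'a': {E, F, G, H, K, L} → {E, F, H, K, L}.
Read 'c': {E, F, H, K, L} → {E, F, G, H, K, L, M}.
Read 'a': {E, F, G, H, K, L, M} → {E, F, G, H, K, L}.
Read 'b': {E, F, G, H, K, L} → {E, F, G, H, K, L, M}.
Read 'a': {E, F, G, H, K, L, M} → {E, F, G, H, K, L}.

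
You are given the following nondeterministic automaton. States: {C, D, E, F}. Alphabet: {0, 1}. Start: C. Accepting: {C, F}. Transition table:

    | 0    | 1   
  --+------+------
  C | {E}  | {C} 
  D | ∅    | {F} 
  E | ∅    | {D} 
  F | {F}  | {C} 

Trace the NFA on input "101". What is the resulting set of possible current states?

{D}

Start in {C}.
Read '1': {C} → {C}.
Read '0': {C} → {E}.
Read '1': {E} → {D}.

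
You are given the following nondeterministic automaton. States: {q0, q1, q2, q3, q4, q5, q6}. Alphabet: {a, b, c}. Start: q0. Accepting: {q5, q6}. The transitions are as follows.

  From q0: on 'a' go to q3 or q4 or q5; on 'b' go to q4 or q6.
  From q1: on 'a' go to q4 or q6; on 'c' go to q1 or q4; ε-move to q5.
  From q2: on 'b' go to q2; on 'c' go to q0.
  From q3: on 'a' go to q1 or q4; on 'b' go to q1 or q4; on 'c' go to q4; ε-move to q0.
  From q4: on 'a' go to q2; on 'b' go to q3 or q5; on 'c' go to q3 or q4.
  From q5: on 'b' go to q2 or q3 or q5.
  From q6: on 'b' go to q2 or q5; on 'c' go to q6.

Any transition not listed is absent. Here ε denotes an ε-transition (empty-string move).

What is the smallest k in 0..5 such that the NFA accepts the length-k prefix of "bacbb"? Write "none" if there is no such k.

1

Start in {q0}.
Read 'b': q0→{q4, q6}; now {q4, q6}.
None of the earlier sets intersect F, but {q4, q6} does.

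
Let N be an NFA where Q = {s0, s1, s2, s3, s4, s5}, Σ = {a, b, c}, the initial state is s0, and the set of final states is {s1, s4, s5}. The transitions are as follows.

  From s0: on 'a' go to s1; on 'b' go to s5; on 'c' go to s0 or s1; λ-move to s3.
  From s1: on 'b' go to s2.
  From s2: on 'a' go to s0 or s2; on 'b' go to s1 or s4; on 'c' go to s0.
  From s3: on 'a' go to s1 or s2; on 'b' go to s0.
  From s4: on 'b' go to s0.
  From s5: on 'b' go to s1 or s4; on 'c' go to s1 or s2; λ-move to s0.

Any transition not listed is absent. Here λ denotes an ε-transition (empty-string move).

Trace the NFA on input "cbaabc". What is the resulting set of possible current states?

{s0, s1, s2, s3}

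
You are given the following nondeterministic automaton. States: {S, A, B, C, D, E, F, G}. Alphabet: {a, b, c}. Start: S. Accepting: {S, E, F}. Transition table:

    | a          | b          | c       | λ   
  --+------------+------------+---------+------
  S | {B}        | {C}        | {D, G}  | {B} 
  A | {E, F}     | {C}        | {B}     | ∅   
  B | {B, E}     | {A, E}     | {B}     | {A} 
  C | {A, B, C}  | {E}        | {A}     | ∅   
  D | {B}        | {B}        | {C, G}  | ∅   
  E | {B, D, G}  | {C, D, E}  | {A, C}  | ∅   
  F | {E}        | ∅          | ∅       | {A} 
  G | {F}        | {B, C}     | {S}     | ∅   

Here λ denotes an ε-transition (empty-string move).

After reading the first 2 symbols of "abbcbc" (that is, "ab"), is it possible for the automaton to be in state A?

Start: ε-closure({S}) = {S, A, B}.
Read 'a': {S, A, B} → {A, B, E, F}.
Read 'b': {A, B, E, F} → {A, C, D, E}.
State A is in {A, C, D, E}.

Yes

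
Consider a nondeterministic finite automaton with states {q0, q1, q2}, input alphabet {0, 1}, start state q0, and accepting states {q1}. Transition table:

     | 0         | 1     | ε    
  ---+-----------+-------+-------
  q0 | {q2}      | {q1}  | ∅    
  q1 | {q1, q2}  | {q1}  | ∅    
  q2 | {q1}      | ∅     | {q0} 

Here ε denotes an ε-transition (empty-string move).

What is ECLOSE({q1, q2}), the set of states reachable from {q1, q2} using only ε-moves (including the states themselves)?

{q0, q1, q2}

Begin with {q1, q2}.
ε-move q2 → q0; add q0.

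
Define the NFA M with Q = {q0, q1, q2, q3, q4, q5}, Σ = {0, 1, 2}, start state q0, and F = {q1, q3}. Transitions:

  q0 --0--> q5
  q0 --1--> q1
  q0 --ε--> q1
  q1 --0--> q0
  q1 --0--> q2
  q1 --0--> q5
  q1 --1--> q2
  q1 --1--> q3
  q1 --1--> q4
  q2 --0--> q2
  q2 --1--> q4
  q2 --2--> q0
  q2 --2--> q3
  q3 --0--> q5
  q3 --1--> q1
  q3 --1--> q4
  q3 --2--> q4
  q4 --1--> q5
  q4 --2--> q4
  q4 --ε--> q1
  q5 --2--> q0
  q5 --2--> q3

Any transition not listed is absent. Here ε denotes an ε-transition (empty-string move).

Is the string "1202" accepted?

Start: ε-closure({q0}) = {q0, q1}.
Read '1': q0→{q1}, q1→{q2, q3, q4}; now {q1, q2, q3, q4}.
Read '2': q1→∅, q2→{q0, q3}, q3→{q4}, q4→{q4}; union {q0, q3, q4}; ε-closure = {q0, q1, q3, q4}.
Read '0': q0→{q5}, q1→{q0, q2, q5}, q3→{q5}, q4→∅; union {q0, q2, q5}; ε-closure = {q0, q1, q2, q5}.
Read '2': q0→∅, q1→∅, q2→{q0, q3}, q5→{q0, q3}; union {q0, q3}; ε-closure = {q0, q1, q3}.
The final set {q0, q1, q3} contains the accepting states q1, q3.

Yes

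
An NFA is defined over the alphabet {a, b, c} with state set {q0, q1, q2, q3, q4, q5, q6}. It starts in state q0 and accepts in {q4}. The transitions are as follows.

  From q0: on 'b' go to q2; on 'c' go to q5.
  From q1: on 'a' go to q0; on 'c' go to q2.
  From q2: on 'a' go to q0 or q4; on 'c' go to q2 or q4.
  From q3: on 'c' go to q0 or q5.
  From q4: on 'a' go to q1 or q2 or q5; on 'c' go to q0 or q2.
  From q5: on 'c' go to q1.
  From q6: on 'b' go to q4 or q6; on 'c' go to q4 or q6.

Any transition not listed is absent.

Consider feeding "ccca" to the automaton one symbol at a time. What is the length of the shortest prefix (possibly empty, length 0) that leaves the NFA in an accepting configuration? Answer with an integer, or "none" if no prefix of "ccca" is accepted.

4

Start in {q0}.
Read 'c': {q0} → {q5}.
Read 'c': {q5} → {q1}.
Read 'c': {q1} → {q2}.
Read 'a': {q2} → {q0, q4}.
None of the earlier sets intersect F, but {q0, q4} does.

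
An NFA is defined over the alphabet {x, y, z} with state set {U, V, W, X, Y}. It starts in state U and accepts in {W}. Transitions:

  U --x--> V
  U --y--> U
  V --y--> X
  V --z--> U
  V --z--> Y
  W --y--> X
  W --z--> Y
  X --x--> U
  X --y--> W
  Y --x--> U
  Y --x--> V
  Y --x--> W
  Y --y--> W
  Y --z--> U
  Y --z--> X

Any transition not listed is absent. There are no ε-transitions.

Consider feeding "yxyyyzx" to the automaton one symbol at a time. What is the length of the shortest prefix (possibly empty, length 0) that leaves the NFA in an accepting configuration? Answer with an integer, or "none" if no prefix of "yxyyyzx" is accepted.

4

Start in {U}.
Read 'y': {U} → {U}.
Read 'x': {U} → {V}.
Read 'y': {V} → {X}.
Read 'y': {X} → {W}.
None of the earlier sets intersect F, but {W} does.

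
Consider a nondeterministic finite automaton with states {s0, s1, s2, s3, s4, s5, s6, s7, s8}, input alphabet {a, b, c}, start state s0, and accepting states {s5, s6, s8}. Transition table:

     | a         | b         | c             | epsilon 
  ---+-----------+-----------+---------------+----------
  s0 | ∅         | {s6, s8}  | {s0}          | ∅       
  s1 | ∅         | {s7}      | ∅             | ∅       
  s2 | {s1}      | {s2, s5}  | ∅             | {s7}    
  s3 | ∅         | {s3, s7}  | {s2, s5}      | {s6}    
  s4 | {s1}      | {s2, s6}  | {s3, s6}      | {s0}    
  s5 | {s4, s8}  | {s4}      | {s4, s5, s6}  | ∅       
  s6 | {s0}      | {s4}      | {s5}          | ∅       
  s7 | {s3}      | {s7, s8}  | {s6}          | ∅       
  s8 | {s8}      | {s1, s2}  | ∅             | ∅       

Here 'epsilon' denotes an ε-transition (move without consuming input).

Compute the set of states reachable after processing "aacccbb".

Start in {s0}.
Read 'a': {s0} → ∅.
The set is empty and remains empty for the remaining 6 symbols.

∅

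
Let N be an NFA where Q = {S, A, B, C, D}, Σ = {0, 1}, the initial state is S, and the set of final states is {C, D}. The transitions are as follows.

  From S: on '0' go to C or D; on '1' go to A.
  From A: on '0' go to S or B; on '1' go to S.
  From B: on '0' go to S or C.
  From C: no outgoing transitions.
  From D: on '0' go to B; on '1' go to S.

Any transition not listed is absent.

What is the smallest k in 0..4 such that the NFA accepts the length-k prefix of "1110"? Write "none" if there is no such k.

none

Start in {S}.
Read '1': S→{A}; now {A}.
Read '1': A→{S}; now {S}.
Read '1': S→{A}; now {A}.
Read '0': A→{S, B}; now {S, B}.
No reachable set along the way intersects F.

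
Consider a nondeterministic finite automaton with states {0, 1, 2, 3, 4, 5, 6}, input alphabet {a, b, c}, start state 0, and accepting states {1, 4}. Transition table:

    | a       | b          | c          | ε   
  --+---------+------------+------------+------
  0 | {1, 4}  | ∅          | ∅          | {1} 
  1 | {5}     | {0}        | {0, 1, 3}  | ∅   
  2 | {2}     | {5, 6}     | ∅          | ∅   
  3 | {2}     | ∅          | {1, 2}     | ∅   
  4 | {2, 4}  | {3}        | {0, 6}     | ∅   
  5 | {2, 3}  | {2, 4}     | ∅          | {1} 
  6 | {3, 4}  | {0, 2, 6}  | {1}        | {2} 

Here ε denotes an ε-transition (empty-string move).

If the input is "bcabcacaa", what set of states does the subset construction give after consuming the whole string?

{1, 2, 3, 4, 5}

Start: ε-closure({0}) = {0, 1}.
Read 'b': {0, 1} → {0, 1}.
Read 'c': {0, 1} → {0, 1, 3}.
Read 'a': {0, 1, 3} → {1, 2, 4, 5}.
Read 'b': {1, 2, 4, 5} → {0, 1, 2, 3, 4, 5, 6}.
Read 'c': {0, 1, 2, 3, 4, 5, 6} → {0, 1, 2, 3, 6}.
Read 'a': {0, 1, 2, 3, 6} → {1, 2, 3, 4, 5}.
Read 'c': {1, 2, 3, 4, 5} → {0, 1, 2, 3, 6}.
Read 'a': {0, 1, 2, 3, 6} → {1, 2, 3, 4, 5}.
Read 'a': {1, 2, 3, 4, 5} → {1, 2, 3, 4, 5}.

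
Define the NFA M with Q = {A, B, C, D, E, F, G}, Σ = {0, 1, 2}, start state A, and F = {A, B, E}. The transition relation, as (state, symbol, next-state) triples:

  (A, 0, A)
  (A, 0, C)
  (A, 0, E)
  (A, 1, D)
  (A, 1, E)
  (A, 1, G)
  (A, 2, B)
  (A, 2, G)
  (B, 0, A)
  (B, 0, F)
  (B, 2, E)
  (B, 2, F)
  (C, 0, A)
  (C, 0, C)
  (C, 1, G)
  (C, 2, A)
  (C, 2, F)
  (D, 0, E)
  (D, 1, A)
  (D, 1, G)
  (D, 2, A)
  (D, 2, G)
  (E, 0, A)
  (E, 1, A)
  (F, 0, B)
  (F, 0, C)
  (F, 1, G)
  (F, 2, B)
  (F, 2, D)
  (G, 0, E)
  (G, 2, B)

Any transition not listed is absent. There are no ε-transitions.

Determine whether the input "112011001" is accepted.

Start in {A}.
Read '1': A→{D, E, G}; now {D, E, G}.
Read '1': D→{A, G}, E→{A}, G→∅; now {A, G}.
Read '2': A→{B, G}, G→{B}; now {B, G}.
Read '0': B→{A, F}, G→{E}; now {A, E, F}.
Read '1': A→{D, E, G}, E→{A}, F→{G}; now {A, D, E, G}.
Read '1': A→{D, E, G}, D→{A, G}, E→{A}, G→∅; now {A, D, E, G}.
Read '0': A→{A, C, E}, D→{E}, E→{A}, G→{E}; now {A, C, E}.
Read '0': A→{A, C, E}, C→{A, C}, E→{A}; now {A, C, E}.
Read '1': A→{D, E, G}, C→{G}, E→{A}; now {A, D, E, G}.
The final set {A, D, E, G} contains the accepting states A, E.

Yes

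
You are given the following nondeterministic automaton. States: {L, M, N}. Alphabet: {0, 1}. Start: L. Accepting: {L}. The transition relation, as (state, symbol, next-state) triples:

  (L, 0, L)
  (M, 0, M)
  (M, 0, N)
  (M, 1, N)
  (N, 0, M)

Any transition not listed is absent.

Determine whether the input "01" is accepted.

No

Start in {L}.
Read '0': {L} → {L}.
Read '1': {L} → ∅.
The final set ∅ contains no accepting state.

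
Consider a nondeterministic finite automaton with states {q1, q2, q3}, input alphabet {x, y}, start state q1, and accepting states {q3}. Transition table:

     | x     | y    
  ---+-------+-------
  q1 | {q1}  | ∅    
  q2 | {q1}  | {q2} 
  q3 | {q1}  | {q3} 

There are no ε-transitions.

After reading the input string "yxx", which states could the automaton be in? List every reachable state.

Start in {q1}.
Read 'y': q1→∅; now ∅.
The set is empty and remains empty for the remaining 2 symbols.

∅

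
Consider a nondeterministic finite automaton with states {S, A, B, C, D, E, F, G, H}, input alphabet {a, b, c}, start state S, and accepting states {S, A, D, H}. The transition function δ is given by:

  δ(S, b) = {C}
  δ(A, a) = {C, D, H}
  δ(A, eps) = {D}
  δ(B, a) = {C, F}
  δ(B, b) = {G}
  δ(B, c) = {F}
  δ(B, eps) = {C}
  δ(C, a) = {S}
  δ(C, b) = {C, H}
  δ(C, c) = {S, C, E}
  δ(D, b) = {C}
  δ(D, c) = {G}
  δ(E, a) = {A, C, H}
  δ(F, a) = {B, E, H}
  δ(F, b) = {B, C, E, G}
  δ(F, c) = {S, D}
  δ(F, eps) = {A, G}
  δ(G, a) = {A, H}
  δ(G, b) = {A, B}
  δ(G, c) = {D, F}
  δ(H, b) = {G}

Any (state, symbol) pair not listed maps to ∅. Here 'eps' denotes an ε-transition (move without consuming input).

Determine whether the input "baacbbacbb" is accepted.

No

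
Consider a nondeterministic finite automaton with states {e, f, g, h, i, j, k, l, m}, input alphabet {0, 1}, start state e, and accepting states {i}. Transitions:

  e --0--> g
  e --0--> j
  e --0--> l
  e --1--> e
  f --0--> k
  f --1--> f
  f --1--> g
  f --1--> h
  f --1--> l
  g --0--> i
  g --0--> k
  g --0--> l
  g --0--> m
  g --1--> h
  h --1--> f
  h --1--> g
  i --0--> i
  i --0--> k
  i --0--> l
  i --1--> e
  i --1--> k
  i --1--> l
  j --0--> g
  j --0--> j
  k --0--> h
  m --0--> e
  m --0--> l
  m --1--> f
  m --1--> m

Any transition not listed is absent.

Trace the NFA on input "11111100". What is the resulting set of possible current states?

Start in {e}.
Read '1': e→{e}; now {e}.
Read '1': e→{e}; now {e}.
Read '1': e→{e}; now {e}.
Read '1': e→{e}; now {e}.
Read '1': e→{e}; now {e}.
Read '1': e→{e}; now {e}.
Read '0': e→{g, j, l}; now {g, j, l}.
Read '0': g→{i, k, l, m}, j→{g, j}, l→∅; now {g, i, j, k, l, m}.

{g, i, j, k, l, m}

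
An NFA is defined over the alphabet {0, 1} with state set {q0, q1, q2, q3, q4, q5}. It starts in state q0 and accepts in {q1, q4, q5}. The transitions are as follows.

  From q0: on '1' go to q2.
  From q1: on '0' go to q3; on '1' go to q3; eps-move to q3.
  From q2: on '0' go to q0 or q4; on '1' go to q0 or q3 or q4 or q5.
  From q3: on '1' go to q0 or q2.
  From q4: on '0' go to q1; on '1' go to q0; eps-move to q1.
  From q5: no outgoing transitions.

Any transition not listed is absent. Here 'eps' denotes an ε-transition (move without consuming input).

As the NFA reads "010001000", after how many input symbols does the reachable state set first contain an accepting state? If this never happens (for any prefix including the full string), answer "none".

none

Start in {q0}.
Read '0': {q0} → ∅.
The set is empty and remains empty for the remaining 8 symbols.
No reachable set along the way intersects F.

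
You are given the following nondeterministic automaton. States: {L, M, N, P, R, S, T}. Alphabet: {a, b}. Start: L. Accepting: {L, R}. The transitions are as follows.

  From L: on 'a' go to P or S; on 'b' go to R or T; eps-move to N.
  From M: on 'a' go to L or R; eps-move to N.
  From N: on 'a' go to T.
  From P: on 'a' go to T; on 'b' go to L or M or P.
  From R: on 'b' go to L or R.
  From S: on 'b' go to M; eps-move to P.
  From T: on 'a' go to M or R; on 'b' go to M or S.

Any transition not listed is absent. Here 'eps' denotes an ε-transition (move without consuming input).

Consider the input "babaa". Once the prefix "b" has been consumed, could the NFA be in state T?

Start: ε-closure({L}) = {L, N}.
Read 'b': {L, N} → {R, T}.
State T is in {R, T}.

Yes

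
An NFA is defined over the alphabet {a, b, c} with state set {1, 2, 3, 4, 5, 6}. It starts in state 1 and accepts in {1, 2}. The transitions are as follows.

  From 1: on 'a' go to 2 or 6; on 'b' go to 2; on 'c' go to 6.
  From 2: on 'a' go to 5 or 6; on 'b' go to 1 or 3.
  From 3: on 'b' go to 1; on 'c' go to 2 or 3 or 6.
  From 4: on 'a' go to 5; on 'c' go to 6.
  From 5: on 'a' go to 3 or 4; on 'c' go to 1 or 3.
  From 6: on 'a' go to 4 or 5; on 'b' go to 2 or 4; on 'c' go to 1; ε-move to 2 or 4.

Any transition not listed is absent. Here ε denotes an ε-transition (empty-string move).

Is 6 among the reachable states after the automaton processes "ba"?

Yes

Start in {1}.
Read 'b': 1→{2}; now {2}.
Read 'a': 2→{5, 6}; union {5, 6}; ε-closure = {2, 4, 5, 6}.
State 6 is in {2, 4, 5, 6}.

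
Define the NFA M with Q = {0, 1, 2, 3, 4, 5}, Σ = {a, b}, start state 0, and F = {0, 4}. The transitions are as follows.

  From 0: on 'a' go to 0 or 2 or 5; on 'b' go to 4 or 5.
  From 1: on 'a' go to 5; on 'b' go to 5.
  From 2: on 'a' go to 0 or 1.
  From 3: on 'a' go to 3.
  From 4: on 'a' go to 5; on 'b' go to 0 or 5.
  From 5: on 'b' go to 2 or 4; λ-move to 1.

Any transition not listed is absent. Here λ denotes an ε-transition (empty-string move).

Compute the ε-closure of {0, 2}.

{0, 2}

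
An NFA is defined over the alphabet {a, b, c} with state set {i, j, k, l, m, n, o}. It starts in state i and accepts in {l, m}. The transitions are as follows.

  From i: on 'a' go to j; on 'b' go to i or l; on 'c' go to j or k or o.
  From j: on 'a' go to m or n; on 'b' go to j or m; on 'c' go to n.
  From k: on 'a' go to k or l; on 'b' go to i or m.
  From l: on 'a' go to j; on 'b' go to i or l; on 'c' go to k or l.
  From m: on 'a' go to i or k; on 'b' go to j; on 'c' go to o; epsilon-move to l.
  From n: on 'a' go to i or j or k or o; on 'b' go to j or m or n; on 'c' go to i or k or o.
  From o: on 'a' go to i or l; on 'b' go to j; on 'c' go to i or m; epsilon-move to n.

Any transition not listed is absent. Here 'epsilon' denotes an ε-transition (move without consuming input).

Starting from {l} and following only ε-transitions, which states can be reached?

{l}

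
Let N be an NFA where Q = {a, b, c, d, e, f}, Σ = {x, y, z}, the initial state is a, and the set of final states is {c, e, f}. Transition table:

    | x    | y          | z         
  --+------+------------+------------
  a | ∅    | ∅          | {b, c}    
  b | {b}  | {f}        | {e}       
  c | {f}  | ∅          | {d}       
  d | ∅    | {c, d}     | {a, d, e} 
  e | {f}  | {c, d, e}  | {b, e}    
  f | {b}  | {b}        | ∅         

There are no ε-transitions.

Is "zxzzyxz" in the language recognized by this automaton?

Start in {a}.
Read 'z': {a} → {b, c}.
Read 'x': {b, c} → {b, f}.
Read 'z': {b, f} → {e}.
Read 'z': {e} → {b, e}.
Read 'y': {b, e} → {c, d, e, f}.
Read 'x': {c, d, e, f} → {b, f}.
Read 'z': {b, f} → {e}.
The final set {e} contains the accepting state e.

Yes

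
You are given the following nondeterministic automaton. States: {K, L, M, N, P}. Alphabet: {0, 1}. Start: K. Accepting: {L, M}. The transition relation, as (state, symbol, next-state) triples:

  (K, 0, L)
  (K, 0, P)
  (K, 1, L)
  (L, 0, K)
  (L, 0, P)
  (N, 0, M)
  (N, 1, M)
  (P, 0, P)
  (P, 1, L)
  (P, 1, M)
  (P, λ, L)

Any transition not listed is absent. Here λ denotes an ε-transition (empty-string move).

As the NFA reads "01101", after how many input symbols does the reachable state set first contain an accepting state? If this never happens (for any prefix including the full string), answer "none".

1

Start in {K}.
Read '0': {K} → {L, P}.
None of the earlier sets intersect F, but {L, P} does.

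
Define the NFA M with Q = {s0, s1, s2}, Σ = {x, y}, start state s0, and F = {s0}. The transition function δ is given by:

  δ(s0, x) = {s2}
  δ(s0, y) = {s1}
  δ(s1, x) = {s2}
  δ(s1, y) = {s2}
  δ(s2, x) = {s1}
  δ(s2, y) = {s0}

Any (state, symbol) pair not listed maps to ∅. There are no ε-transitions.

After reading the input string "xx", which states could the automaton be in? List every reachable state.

Start in {s0}.
Read 'x': s0→{s2}; now {s2}.
Read 'x': s2→{s1}; now {s1}.

{s1}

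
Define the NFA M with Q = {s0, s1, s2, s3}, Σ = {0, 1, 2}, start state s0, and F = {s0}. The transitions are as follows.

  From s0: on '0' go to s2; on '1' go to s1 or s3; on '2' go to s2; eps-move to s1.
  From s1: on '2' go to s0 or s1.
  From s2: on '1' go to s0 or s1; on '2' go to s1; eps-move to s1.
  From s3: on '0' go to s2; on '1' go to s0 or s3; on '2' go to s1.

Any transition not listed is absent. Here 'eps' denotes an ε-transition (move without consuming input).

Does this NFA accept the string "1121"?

Yes

Start: ε-closure({s0}) = {s0, s1}.
Read '1': s0→{s1, s3}, s1→∅; now {s1, s3}.
Read '1': s1→∅, s3→{s0, s3}; union {s0, s3}; ε-closure = {s0, s1, s3}.
Read '2': s0→{s2}, s1→{s0, s1}, s3→{s1}; now {s0, s1, s2}.
Read '1': s0→{s1, s3}, s1→∅, s2→{s0, s1}; now {s0, s1, s3}.
The final set {s0, s1, s3} contains the accepting state s0.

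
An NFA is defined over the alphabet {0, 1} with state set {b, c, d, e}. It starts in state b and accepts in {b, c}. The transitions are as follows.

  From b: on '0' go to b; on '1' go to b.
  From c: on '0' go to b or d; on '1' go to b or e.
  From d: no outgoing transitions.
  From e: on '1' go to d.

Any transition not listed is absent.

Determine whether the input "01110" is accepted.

Yes

Start in {b}.
Read '0': b→{b}; now {b}.
Read '1': b→{b}; now {b}.
Read '1': b→{b}; now {b}.
Read '1': b→{b}; now {b}.
Read '0': b→{b}; now {b}.
The final set {b} contains the accepting state b.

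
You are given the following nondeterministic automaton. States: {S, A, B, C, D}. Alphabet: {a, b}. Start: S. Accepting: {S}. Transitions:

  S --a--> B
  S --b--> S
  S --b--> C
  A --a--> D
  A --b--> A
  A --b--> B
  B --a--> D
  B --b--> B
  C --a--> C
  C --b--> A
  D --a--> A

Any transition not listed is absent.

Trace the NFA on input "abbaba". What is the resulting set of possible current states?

∅

Start in {S}.
Read 'a': S→{B}; now {B}.
Read 'b': B→{B}; now {B}.
Read 'b': B→{B}; now {B}.
Read 'a': B→{D}; now {D}.
Read 'b': D→∅; now ∅.
The set is empty and remains empty for the remaining 1 symbol.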